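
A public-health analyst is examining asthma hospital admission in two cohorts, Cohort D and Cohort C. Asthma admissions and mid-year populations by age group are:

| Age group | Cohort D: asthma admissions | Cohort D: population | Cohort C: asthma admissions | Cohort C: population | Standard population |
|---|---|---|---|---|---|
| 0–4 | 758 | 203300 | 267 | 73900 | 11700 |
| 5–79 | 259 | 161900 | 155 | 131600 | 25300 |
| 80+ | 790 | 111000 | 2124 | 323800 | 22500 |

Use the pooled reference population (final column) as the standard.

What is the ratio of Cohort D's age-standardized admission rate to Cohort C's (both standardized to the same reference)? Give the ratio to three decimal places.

1.112

Age-specific rates per 10000 for Cohort D: 37.28, 16.00, 71.17.
For Cohort C: 36.13, 11.78, 65.60.
Standard total = 59500; weights = 0.1966, 0.4252, 0.3782.
Cohort D: 0.1966×37.28 + 0.4252×16.00 + 0.3782×71.17 = 41.0474 per 10000.
Cohort C: 0.1966×36.13 + 0.4252×11.78 + 0.3782×65.60 = 36.9179 per 10000.
Ratio = 41.0474 ÷ 36.9179 = 1.11186.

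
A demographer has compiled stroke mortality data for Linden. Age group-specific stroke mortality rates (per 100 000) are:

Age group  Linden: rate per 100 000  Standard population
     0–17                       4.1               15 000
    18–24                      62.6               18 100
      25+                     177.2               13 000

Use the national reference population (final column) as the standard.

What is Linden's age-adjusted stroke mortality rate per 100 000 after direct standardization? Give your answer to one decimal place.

75.9

Standard total = 46 100; weights = 0.3254, 0.3926, 0.2820.
Standardized rate: 0.3254×4.1 + 0.3926×62.6 + 0.2820×177.2 = 75.8820 per 100 000.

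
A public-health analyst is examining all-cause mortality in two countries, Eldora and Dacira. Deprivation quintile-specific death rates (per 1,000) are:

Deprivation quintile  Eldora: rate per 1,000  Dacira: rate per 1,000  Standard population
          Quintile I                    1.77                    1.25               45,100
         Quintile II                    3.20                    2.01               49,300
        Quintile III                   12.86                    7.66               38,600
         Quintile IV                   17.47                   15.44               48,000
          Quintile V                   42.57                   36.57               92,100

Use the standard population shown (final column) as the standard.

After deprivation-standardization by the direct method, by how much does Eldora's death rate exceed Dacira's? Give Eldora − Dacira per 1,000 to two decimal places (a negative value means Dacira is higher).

3.42

Standard total = 273,100; weights = 0.1651, 0.1805, 0.1413, 0.1758, 0.3372.
Eldora: 0.1651×1.77 + 0.1805×3.20 + 0.1413×12.86 + 0.1758×17.47 + 0.3372×42.57 = 20.1144 per 1,000.
Dacira: 0.1651×1.25 + 0.1805×2.01 + 0.1413×7.66 + 0.1758×15.44 + 0.3372×36.57 = 16.6985 per 1,000.
Difference = 20.1144 − 16.6985 = 3.4159.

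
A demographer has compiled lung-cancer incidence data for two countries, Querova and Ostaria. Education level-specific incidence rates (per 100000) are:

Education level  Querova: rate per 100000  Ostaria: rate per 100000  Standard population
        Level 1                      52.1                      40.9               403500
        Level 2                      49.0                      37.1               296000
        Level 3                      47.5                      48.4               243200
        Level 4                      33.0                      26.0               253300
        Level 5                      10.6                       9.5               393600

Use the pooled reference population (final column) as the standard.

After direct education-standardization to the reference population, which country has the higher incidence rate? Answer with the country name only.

Standard total = 1589600; weights = 0.2538, 0.1862, 0.1530, 0.1593, 0.2476.
Querova: 0.2538×52.1 + 0.1862×49.0 + 0.1530×47.5 + 0.1593×33.0 + 0.2476×10.6 = 37.4996 per 100000.
Ostaria: 0.2538×40.9 + 0.1862×37.1 + 0.1530×48.4 + 0.1593×26.0 + 0.2476×9.5 = 31.1906 per 100000.

Querova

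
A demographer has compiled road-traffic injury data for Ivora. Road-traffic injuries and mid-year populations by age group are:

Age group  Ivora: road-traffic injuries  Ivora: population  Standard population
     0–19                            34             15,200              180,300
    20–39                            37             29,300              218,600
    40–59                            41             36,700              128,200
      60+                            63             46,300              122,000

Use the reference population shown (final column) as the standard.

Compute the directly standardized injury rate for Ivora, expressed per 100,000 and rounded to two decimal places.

Age-specific rates per 100,000 for Ivora: 223.68, 126.28, 111.72, 136.07.
Standard total = 649,100; weights = 0.2778, 0.3368, 0.1975, 0.1880.
Standardized rate: 0.2778×223.68 + 0.3368×126.28 + 0.1975×111.72 + 0.1880×136.07 = 152.2994 per 100,000.

152.30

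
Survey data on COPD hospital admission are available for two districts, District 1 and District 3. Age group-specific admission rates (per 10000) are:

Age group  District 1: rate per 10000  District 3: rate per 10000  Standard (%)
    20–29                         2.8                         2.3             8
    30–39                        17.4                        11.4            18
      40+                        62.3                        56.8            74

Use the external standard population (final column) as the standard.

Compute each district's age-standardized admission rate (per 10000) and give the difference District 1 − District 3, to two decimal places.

Standard weights: 0.08, 0.18, 0.74.
District 1: 0.0800×2.8 + 0.1800×17.4 + 0.7400×62.3 = 49.4580 per 10000.
District 3: 0.0800×2.3 + 0.1800×11.4 + 0.7400×56.8 = 44.2680 per 10000.
Difference = 49.4580 − 44.2680 = 5.1900.

5.19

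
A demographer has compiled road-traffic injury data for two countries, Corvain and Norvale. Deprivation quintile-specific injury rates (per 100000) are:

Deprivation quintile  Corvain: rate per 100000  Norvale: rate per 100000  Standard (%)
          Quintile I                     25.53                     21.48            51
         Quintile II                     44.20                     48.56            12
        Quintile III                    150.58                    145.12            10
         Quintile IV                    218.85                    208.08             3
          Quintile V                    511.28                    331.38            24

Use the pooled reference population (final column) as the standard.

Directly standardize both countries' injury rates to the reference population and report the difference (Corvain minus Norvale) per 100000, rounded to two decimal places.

Standard weights: 0.51, 0.12, 0.10, 0.03, 0.24.
Corvain: 0.5100×25.53 + 0.1200×44.20 + 0.1000×150.58 + 0.0300×218.85 + 0.2400×511.28 = 162.6550 per 100000.
Norvale: 0.5100×21.48 + 0.1200×48.56 + 0.1000×145.12 + 0.0300×208.08 + 0.2400×331.38 = 117.0676 per 100000.
Difference = 162.6550 − 117.0676 = 45.5874.

45.59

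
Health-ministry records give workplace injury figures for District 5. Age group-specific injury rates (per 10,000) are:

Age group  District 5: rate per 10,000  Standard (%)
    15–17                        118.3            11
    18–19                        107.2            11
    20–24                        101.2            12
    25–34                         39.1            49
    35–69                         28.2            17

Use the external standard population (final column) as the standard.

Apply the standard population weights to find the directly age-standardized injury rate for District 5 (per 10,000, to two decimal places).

60.90

Standard weights: 0.11, 0.11, 0.12, 0.49, 0.17.
Standardized rate: 0.1100×118.3 + 0.1100×107.2 + 0.1200×101.2 + 0.4900×39.1 + 0.1700×28.2 = 60.9020 per 10,000.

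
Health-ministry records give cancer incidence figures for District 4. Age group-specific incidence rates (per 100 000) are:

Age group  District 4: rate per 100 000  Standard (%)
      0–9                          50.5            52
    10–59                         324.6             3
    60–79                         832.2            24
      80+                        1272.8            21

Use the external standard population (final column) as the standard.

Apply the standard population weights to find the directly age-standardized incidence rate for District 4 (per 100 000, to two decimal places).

503.01

Standard weights: 0.52, 0.03, 0.24, 0.21.
Standardized rate: 0.5200×50.5 + 0.0300×324.6 + 0.2400×832.2 + 0.2100×1272.8 = 503.0140 per 100 000.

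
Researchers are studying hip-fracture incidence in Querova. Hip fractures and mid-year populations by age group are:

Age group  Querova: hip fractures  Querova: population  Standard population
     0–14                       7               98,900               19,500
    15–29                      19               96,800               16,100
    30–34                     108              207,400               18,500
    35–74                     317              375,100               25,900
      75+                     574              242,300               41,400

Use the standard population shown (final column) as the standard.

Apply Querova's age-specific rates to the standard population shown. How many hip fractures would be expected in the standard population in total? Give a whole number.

134

Age-specific rates per 100,000 for Querova: 7.08, 19.63, 52.07, 84.51, 236.90.
Expected hip fractures = Σ (standard pop × age-specific rate ÷ 100,000)
= 19,500×7.08/100,000 + 16,100×19.63/100,000 + 18,500×52.07/100,000 + 25,900×84.51/100,000 + 41,400×236.90/100,000
= 1.38 + 3.16 + 9.63 + 21.89 + 98.08 = 134.14.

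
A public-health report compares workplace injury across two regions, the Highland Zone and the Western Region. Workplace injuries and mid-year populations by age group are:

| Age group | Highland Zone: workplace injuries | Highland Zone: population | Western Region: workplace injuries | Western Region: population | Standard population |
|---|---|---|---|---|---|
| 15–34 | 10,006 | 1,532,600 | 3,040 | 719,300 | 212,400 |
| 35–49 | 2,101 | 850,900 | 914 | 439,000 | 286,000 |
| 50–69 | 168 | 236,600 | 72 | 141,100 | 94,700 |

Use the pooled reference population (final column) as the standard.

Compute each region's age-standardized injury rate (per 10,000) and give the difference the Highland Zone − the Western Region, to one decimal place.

Age-specific rates per 10,000 for the Highland Zone: 65.29, 24.69, 7.10.
For the Western Region: 42.26, 20.82, 5.10.
Standard total = 593,100; weights = 0.3581, 0.4822, 0.1597.
The Highland Zone: 0.3581×65.29 + 0.4822×24.69 + 0.1597×7.10 = 36.4210 per 10,000.
The Western Region: 0.3581×42.26 + 0.4822×20.82 + 0.1597×5.10 = 25.9897 per 10,000.
Difference = 36.4210 − 25.9897 = 10.4313.

10.4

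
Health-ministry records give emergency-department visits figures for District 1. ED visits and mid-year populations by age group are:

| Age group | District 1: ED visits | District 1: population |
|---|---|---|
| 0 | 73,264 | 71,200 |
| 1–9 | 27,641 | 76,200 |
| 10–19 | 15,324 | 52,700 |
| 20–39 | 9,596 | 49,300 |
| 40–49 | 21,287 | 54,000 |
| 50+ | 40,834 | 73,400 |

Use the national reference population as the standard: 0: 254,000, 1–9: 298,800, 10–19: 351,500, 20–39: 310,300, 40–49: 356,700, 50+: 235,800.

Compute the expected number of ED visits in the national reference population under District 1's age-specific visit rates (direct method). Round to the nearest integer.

804151

Age-specific rates per 1,000 for District 1: 1028.989, 362.743, 290.778, 194.645, 394.204, 556.322.
Expected ED visits = Σ (standard pop × age-specific rate ÷ 1,000)
= 254,000×1028.989/1,000 + 298,800×362.743/1,000 + 351,500×290.778/1,000 + 310,300×194.645/1,000 + 356,700×394.204/1,000 + 235,800×556.322/1,000
= 261363.15 + 108387.54 + 102208.46 + 60398.35 + 140612.46 + 131180.62 = 804150.58.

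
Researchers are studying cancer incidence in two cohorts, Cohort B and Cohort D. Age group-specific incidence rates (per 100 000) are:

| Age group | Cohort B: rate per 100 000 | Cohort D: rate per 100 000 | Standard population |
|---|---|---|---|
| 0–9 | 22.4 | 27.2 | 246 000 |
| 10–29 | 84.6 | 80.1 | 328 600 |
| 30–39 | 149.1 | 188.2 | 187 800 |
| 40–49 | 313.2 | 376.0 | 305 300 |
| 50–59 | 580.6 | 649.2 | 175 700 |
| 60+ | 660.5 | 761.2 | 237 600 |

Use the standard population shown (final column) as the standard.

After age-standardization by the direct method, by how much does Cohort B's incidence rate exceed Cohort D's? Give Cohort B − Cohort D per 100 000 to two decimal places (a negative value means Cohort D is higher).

Standard total = 1 481 000; weights = 0.1661, 0.2219, 0.1268, 0.2061, 0.1186, 0.1604.
Cohort B: 0.1661×22.4 + 0.2219×84.6 + 0.1268×149.1 + 0.2061×313.2 + 0.1186×580.6 + 0.1604×660.5 = 280.8083 per 100 000.
Cohort D: 0.1661×27.2 + 0.2219×80.1 + 0.1268×188.2 + 0.2061×376.0 + 0.1186×649.2 + 0.1604×761.2 = 322.8051 per 100 000.
Difference = 280.8083 − 322.8051 = -41.9968.

-42.00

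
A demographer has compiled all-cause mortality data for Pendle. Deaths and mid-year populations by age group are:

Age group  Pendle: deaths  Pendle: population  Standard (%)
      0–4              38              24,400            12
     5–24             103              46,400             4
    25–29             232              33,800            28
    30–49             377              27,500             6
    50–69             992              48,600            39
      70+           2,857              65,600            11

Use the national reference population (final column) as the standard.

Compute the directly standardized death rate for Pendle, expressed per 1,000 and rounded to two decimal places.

Age-specific rates per 1,000 for Pendle: 1.557, 2.220, 6.864, 13.709, 20.412, 43.552.
Standard weights: 0.12, 0.04, 0.28, 0.06, 0.39, 0.11.
Standardized rate: 0.1200×1.557 + 0.0400×2.220 + 0.2800×6.864 + 0.0600×13.709 + 0.3900×20.412 + 0.1100×43.552 = 15.7713 per 1,000.

15.77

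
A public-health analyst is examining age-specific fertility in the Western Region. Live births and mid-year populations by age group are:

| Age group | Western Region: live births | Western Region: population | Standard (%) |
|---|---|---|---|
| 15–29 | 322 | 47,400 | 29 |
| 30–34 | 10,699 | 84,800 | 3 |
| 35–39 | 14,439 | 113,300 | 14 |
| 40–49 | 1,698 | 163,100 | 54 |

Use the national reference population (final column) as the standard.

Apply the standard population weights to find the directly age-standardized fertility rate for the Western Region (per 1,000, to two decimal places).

29.22

Age-specific rates per 1,000 for the Western Region: 6.793, 126.167, 127.440, 10.411.
Standard weights: 0.29, 0.03, 0.14, 0.54.
Standardized rate: 0.2900×6.793 + 0.0300×126.167 + 0.1400×127.440 + 0.5400×10.411 = 29.2186 per 1,000.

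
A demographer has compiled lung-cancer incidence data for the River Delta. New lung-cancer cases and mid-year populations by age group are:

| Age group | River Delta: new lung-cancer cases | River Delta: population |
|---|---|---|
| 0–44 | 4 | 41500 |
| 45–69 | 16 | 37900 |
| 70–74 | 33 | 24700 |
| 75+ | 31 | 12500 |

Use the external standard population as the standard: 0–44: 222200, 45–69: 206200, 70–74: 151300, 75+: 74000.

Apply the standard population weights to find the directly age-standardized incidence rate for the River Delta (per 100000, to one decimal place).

Age-specific rates per 100000 for the River Delta: 9.64, 42.22, 133.60, 248.00.
Standard total = 653700; weights = 0.3399, 0.3154, 0.2315, 0.1132.
Standardized rate: 0.3399×9.64 + 0.3154×42.22 + 0.2315×133.60 + 0.1132×248.00 = 75.5895 per 100000.

75.6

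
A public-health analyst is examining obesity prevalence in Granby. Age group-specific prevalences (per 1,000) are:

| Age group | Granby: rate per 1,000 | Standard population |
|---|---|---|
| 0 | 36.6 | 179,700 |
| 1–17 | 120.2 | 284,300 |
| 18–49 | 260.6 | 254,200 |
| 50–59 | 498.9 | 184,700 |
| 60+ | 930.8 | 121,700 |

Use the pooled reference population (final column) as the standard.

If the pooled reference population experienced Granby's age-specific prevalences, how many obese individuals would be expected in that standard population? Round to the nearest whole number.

312420

Expected obese individuals = Σ (standard pop × age-specific rate ÷ 1,000)
= 179,700×36.6/1,000 + 284,300×120.2/1,000 + 254,200×260.6/1,000 + 184,700×498.9/1,000 + 121,700×930.8/1,000
= 6577.02 + 34172.86 + 66244.52 + 92146.83 + 113278.36 = 312419.59.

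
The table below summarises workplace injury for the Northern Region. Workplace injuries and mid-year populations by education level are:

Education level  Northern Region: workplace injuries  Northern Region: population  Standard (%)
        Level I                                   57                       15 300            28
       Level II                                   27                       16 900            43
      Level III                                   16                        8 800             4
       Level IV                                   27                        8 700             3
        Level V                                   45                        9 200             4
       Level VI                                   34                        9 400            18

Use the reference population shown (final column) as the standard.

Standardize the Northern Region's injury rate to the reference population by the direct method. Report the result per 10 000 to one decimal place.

27.4

Education-specific rates per 10 000 for the Northern Region: 37.25, 15.98, 18.18, 31.03, 48.91, 36.17.
Standard weights: 0.28, 0.43, 0.04, 0.03, 0.04, 0.18.
Standardized rate: 0.2800×37.25 + 0.4300×15.98 + 0.0400×18.18 + 0.0300×31.03 + 0.0400×48.91 + 0.1800×36.17 = 27.4267 per 10 000.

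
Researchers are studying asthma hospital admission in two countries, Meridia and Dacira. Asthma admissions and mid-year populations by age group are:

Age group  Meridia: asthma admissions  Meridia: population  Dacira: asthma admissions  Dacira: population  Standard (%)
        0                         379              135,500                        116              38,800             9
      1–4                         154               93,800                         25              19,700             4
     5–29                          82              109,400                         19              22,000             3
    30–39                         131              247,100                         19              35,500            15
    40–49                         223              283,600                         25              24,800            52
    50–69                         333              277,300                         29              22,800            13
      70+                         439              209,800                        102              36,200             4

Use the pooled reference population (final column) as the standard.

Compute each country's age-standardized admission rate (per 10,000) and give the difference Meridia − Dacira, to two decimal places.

Age-specific rates per 10,000 for Meridia: 27.97, 16.42, 7.50, 5.30, 7.86, 12.01, 20.92.
For Dacira: 29.90, 12.69, 8.64, 5.35, 10.08, 12.72, 28.18.
Standard weights: 0.09, 0.04, 0.03, 0.15, 0.52, 0.13, 0.04.
Meridia: 0.0900×27.97 + 0.0400×16.42 + 0.0300×7.50 + 0.1500×5.30 + 0.5200×7.86 + 0.1300×12.01 + 0.0400×20.92 = 10.6811 per 10,000.
Dacira: 0.0900×29.90 + 0.0400×12.69 + 0.0300×8.64 + 0.1500×5.35 + 0.5200×10.08 + 0.1300×12.72 + 0.0400×28.18 = 12.2828 per 10,000.
Difference = 10.6811 − 12.2828 = -1.6016.

-1.60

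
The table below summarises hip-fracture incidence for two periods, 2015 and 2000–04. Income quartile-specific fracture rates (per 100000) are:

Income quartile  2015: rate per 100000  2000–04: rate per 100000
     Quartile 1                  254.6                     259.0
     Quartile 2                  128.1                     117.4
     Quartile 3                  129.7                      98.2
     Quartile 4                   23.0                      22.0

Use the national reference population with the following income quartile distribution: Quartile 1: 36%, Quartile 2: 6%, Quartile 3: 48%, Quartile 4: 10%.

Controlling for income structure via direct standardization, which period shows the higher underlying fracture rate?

2015

Standard weights: 0.36, 0.06, 0.48, 0.10.
2015: 0.3600×254.6 + 0.0600×128.1 + 0.4800×129.7 + 0.1000×23.0 = 163.8980 per 100000.
2000–04: 0.3600×259.0 + 0.0600×117.4 + 0.4800×98.2 + 0.1000×22.0 = 149.6200 per 100000.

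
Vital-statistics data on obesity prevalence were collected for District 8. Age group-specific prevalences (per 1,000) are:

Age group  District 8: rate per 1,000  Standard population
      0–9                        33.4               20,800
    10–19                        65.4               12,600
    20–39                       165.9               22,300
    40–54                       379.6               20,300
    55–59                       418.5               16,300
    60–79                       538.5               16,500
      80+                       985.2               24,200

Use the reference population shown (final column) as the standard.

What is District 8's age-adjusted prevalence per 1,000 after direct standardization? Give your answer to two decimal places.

394.53

Standard total = 133,000; weights = 0.1564, 0.0947, 0.1677, 0.1526, 0.1226, 0.1241, 0.1820.
Standardized rate: 0.1564×33.4 + 0.0947×65.4 + 0.1677×165.9 + 0.1526×379.6 + 0.1226×418.5 + 0.1241×538.5 + 0.1820×985.2 = 394.5327 per 1,000.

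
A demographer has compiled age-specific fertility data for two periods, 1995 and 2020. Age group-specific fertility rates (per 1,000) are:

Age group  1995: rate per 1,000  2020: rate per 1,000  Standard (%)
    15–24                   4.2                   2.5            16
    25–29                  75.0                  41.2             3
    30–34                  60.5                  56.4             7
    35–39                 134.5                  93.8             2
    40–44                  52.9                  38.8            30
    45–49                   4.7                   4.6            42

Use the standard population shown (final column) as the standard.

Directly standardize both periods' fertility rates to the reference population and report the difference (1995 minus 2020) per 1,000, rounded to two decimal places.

6.66

Standard weights: 0.16, 0.03, 0.07, 0.02, 0.30, 0.42.
1995: 0.1600×4.2 + 0.0300×75.0 + 0.0700×60.5 + 0.0200×134.5 + 0.3000×52.9 + 0.4200×4.7 = 27.6910 per 1,000.
2020: 0.1600×2.5 + 0.0300×41.2 + 0.0700×56.4 + 0.0200×93.8 + 0.3000×38.8 + 0.4200×4.6 = 21.0320 per 1,000.
Difference = 27.6910 − 21.0320 = 6.6590.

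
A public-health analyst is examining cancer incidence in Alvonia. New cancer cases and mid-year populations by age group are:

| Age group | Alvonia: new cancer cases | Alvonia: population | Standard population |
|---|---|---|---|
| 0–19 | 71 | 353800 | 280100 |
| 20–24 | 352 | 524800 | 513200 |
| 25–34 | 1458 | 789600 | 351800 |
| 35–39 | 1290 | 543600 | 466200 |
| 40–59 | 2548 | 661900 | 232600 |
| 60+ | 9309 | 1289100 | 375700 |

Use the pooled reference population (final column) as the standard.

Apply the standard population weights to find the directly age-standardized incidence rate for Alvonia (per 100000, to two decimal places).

259.72

Age-specific rates per 100000 for Alvonia: 20.07, 67.07, 184.65, 237.31, 384.95, 722.13.
Standard total = 2219600; weights = 0.1262, 0.2312, 0.1585, 0.2100, 0.1048, 0.1693.
Standardized rate: 0.1262×20.07 + 0.2312×67.07 + 0.1585×184.65 + 0.2100×237.31 + 0.1048×384.95 + 0.1693×722.13 = 259.7226 per 100000.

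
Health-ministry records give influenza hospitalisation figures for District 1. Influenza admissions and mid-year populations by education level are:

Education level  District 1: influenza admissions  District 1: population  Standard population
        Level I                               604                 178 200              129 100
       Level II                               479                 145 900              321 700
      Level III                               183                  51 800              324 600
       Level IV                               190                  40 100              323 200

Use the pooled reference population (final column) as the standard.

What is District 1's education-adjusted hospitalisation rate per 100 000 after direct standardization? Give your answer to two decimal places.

379.74

Education-specific rates per 100 000 for District 1: 338.95, 328.31, 353.28, 473.82.
Standard total = 1 098 600; weights = 0.1175, 0.2928, 0.2955, 0.2942.
Standardized rate: 0.1175×338.95 + 0.2928×328.31 + 0.2955×353.28 + 0.2942×473.82 = 379.7439 per 100 000.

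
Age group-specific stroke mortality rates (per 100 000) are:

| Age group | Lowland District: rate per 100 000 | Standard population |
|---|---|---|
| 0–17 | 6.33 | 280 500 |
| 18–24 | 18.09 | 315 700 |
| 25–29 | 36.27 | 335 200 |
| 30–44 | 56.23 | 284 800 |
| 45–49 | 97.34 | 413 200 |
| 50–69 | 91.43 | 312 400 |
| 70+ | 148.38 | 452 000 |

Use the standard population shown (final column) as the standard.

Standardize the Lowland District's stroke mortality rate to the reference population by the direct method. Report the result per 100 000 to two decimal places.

Standard total = 2 393 800; weights = 0.1172, 0.1319, 0.1400, 0.1190, 0.1726, 0.1305, 0.1888.
Standardized rate: 0.1172×6.33 + 0.1319×18.09 + 0.1400×36.27 + 0.1190×56.23 + 0.1726×97.34 + 0.1305×91.43 + 0.1888×148.38 = 71.6476 per 100 000.

71.65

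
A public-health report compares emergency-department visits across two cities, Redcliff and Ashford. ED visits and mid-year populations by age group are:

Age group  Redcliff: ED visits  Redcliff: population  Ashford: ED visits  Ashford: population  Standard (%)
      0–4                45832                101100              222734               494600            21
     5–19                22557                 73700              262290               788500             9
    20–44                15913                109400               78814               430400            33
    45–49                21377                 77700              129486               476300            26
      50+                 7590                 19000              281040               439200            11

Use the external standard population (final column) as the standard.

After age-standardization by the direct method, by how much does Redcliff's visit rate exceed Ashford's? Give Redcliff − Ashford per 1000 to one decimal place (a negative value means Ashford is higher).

Age-specific rates per 1000 for Redcliff: 453.333, 306.065, 145.457, 275.122, 399.474.
For Ashford: 450.332, 332.644, 183.118, 271.858, 639.891.
Standard weights: 0.21, 0.09, 0.33, 0.26, 0.11.
Redcliff: 0.2100×453.333 + 0.0900×306.065 + 0.3300×145.457 + 0.2600×275.122 + 0.1100×399.474 = 286.2206 per 1000.
Ashford: 0.2100×450.332 + 0.0900×332.644 + 0.3300×183.118 + 0.2600×271.858 + 0.1100×639.891 = 326.0076 per 1000.
Difference = 286.2206 − 326.0076 = -39.7871.

-39.8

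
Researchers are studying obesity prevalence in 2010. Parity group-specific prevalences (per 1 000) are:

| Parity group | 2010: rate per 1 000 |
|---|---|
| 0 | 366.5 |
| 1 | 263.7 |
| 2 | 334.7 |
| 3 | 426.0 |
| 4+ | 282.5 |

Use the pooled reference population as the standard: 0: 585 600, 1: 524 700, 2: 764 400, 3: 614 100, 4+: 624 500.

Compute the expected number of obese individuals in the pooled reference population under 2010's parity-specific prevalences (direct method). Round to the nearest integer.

1046858

Expected obese individuals = Σ (standard pop × parity-specific rate ÷ 1 000)
= 585 600×366.5/1 000 + 524 700×263.7/1 000 + 764 400×334.7/1 000 + 614 100×426.0/1 000 + 624 500×282.5/1 000
= 214622.40 + 138363.39 + 255844.68 + 261606.60 + 176421.25 = 1046858.32.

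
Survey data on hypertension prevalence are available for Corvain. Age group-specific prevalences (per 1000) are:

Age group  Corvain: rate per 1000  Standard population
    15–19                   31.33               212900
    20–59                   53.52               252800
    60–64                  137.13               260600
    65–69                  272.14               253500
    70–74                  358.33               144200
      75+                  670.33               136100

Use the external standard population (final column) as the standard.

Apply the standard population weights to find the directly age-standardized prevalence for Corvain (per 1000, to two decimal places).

Standard total = 1260100; weights = 0.1690, 0.2006, 0.2068, 0.2012, 0.1144, 0.1080.
Standardized rate: 0.1690×31.33 + 0.2006×53.52 + 0.2068×137.13 + 0.2012×272.14 + 0.1144×358.33 + 0.1080×670.33 = 212.5440 per 1000.

212.54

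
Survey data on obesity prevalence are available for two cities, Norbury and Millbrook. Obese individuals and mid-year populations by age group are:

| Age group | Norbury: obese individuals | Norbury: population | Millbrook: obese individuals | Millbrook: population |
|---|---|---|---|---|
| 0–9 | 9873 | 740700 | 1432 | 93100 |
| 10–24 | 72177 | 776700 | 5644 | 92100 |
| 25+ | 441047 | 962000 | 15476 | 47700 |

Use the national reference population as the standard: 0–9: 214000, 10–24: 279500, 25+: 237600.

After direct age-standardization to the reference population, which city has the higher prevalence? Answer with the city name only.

Age-specific rates per 1000 for Norbury: 13.329, 92.928, 458.469.
For Millbrook: 15.381, 61.281, 324.444.
Standard total = 731100; weights = 0.2927, 0.3823, 0.3250.
Norbury: 0.2927×13.329 + 0.3823×92.928 + 0.3250×458.469 = 188.4256 per 1000.
Millbrook: 0.2927×15.381 + 0.3823×61.281 + 0.3250×324.444 = 133.3712 per 1000.

Norbury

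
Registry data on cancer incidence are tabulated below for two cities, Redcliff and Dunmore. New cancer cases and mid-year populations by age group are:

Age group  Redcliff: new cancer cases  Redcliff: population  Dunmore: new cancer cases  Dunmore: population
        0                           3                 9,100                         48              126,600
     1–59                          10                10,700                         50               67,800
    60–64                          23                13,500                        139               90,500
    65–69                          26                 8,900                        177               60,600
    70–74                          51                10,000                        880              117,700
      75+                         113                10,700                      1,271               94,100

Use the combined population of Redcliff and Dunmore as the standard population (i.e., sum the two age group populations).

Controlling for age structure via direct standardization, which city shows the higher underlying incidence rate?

Age-specific rates per 100,000 for Redcliff: 32.97, 93.46, 170.37, 292.13, 510.00, 1056.07.
For Dunmore: 37.91, 73.75, 153.59, 292.08, 747.66, 1350.69.
Combined standard total = 620,200; weights = 0.2188, 0.1266, 0.1677, 0.1121, 0.2059, 0.1690.
Redcliff: 0.2188×32.97 + 0.1266×93.46 + 0.1677×170.37 + 0.1121×292.13 + 0.2059×510.00 + 0.1690×1056.07 = 363.8110 per 100,000.
Dunmore: 0.2188×37.91 + 0.1266×73.75 + 0.1677×153.59 + 0.1121×292.08 + 0.2059×747.66 + 0.1690×1350.69 = 458.2975 per 100,000.

Dunmore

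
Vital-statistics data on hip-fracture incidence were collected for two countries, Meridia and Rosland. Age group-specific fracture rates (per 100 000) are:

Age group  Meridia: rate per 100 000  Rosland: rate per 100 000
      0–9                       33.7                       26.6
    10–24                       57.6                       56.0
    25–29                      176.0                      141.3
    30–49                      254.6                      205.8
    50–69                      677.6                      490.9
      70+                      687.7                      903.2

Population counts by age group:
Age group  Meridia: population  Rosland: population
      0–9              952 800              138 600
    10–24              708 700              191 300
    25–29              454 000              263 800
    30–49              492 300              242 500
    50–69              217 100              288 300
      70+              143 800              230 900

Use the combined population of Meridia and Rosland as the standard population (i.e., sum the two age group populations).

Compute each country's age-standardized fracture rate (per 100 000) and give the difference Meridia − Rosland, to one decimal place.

Combined standard total = 4 324 100; weights = 0.2524, 0.2081, 0.1660, 0.1699, 0.1169, 0.0867.
Meridia: 0.2524×33.7 + 0.2081×57.6 + 0.1660×176.0 + 0.1699×254.6 + 0.1169×677.6 + 0.0867×687.7 = 231.7646 per 100 000.
Rosland: 0.2524×26.6 + 0.2081×56.0 + 0.1660×141.3 + 0.1699×205.8 + 0.1169×490.9 + 0.0867×903.2 = 212.4391 per 100 000.
Difference = 231.7646 − 212.4391 = 19.3254.

19.3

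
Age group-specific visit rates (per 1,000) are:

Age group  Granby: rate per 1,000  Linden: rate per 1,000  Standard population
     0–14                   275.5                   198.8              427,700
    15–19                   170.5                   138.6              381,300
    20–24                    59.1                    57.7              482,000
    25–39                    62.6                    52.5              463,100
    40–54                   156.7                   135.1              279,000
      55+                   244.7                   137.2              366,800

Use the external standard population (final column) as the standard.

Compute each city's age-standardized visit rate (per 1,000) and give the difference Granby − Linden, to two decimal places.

39.91

Standard total = 2,399,900; weights = 0.1782, 0.1589, 0.2008, 0.1930, 0.1163, 0.1528.
Granby: 0.1782×275.5 + 0.1589×170.5 + 0.2008×59.1 + 0.1930×62.6 + 0.1163×156.7 + 0.1528×244.7 = 155.7542 per 1,000.
Linden: 0.1782×198.8 + 0.1589×138.6 + 0.2008×57.7 + 0.1930×52.5 + 0.1163×135.1 + 0.1528×137.2 = 115.8452 per 1,000.
Difference = 155.7542 − 115.8452 = 39.9090.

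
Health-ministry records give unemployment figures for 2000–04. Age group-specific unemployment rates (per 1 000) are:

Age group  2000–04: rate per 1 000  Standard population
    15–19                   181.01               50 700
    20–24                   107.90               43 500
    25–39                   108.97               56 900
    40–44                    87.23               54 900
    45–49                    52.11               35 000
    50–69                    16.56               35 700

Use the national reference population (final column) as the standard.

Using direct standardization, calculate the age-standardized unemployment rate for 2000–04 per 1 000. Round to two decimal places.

Standard total = 276 700; weights = 0.1832, 0.1572, 0.2056, 0.1984, 0.1265, 0.1290.
Standardized rate: 0.1832×181.01 + 0.1572×107.90 + 0.2056×108.97 + 0.1984×87.23 + 0.1265×52.11 + 0.1290×16.56 = 98.5733 per 1 000.

98.57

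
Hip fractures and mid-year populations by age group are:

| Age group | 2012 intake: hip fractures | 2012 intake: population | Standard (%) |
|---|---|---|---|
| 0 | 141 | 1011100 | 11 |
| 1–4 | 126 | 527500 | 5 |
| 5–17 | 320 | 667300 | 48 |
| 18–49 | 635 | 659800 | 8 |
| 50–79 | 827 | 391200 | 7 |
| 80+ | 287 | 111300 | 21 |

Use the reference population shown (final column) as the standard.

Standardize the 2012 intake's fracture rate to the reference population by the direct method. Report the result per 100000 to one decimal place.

Age-specific rates per 100000 for the 2012 intake: 13.95, 23.89, 47.95, 96.24, 211.40, 257.86.
Standard weights: 0.11, 0.05, 0.48, 0.08, 0.07, 0.21.
Standardized rate: 0.1100×13.95 + 0.0500×23.89 + 0.4800×47.95 + 0.0800×96.24 + 0.0700×211.40 + 0.2100×257.86 = 102.3947 per 100000.

102.4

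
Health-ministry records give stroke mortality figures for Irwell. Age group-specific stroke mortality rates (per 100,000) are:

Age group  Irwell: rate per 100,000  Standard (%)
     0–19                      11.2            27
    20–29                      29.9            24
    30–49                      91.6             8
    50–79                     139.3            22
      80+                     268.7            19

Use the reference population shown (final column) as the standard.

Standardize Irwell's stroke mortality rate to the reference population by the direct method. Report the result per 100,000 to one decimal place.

99.2

Standard weights: 0.27, 0.24, 0.08, 0.22, 0.19.
Standardized rate: 0.2700×11.2 + 0.2400×29.9 + 0.0800×91.6 + 0.2200×139.3 + 0.1900×268.7 = 99.2270 per 100,000.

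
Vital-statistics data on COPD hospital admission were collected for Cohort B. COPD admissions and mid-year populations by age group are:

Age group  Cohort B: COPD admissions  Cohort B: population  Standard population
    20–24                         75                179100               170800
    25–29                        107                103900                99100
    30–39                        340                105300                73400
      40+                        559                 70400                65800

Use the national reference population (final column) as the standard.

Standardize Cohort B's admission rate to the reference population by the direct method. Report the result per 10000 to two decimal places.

22.81

Age-specific rates per 10000 for Cohort B: 4.19, 10.30, 32.29, 79.40.
Standard total = 409100; weights = 0.4175, 0.2422, 0.1794, 0.1608.
Standardized rate: 0.4175×4.19 + 0.2422×10.30 + 0.1794×32.29 + 0.1608×79.40 = 22.8075 per 10000.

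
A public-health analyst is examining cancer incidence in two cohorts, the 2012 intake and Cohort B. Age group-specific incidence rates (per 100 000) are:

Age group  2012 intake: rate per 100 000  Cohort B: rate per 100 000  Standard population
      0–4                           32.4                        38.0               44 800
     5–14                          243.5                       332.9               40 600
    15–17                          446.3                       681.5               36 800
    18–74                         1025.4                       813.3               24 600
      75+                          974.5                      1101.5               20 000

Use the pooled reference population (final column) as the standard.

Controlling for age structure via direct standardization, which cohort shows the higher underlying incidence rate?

Cohort B

Standard total = 166 800; weights = 0.2686, 0.2434, 0.2206, 0.1475, 0.1199.
The 2012 intake: 0.2686×32.4 + 0.2434×243.5 + 0.2206×446.3 + 0.1475×1025.4 + 0.1199×974.5 = 434.5102 per 100 000.
Cohort B: 0.2686×38.0 + 0.2434×332.9 + 0.2206×681.5 + 0.1475×813.3 + 0.1199×1101.5 = 493.6122 per 100 000.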